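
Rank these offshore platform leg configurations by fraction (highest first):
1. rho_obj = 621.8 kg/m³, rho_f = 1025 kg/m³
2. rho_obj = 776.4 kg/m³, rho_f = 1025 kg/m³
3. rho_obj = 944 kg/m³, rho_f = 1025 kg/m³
Case 1: fraction = 0.6066
Case 2: fraction = 0.7575
Case 3: fraction = 0.921
Ranking (highest first): 3, 2, 1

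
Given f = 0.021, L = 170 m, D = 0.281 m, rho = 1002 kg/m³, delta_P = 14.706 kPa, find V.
Formula: \Delta P = f \frac{L}{D} \frac{\rho V^2}{2}
Substituting knowns: 14.706 = 0.021·(170/0.281)·0.5·1002·V²/1000
Solving for V: V = √((14.706·1000)/(0.021·(170/0.281)·0.5·1002)) = 1.52 m/s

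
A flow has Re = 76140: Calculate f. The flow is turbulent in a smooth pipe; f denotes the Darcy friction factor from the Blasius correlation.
Formula: f = \frac{0.316}{Re^{0.25}}
f = 0.316/76140^0.25 = 0.01902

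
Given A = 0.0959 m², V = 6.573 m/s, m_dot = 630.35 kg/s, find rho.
Formula: \dot{m} = \rho A V
Substituting knowns: 630.35 = rho·0.0959·6.573
Solving for rho: rho = 630.35/(0.0959·6.573) = 1000 kg/m³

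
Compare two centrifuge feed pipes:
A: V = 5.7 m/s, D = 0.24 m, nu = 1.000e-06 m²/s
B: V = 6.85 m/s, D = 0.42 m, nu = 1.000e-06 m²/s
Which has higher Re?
Re(A) = 1.368e+06, Re(B) = 2.877e+06. Answer: B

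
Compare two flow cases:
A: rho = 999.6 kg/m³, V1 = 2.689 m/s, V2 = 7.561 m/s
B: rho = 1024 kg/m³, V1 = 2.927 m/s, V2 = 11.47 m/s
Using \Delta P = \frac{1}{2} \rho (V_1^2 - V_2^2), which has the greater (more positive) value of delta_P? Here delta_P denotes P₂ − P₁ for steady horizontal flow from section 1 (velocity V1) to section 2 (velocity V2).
delta_P(A) = -24.96 kPa, delta_P(B) = -62.97 kPa. Answer: A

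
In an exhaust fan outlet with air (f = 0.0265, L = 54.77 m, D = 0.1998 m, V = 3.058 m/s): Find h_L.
Formula: h_L = f \frac{L}{D} \frac{V^2}{2g}
h_L = 0.0265·(54.77/0.1998)·3.058²/(2·9.81) = 3.462 m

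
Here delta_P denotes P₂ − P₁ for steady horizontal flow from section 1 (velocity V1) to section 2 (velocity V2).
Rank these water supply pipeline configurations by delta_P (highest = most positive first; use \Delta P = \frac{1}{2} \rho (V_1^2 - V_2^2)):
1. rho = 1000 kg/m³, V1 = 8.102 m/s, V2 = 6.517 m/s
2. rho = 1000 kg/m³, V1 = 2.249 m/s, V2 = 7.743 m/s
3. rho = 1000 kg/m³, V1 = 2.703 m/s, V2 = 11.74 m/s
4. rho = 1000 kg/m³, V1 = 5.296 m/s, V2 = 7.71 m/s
Case 1: delta_P = 11.59 kPa
Case 2: delta_P = -27.45 kPa
Case 3: delta_P = -65.26 kPa
Case 4: delta_P = -15.7 kPa
Ranking (highest first): 1, 4, 2, 3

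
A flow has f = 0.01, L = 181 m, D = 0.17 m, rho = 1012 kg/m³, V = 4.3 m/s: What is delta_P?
Formula: \Delta P = f \frac{L}{D} \frac{\rho V^2}{2}
delta_P = 0.01·(181/0.17)·0.5·1012·4.3²/1000 = 99.61 kPa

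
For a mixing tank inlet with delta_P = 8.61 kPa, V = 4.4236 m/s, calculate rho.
Formula: V = \sqrt{\frac{2 \Delta P}{\rho}}
Substituting knowns: 4.4236 = √(2·(8.61·1000)/rho)
Solving for rho: rho = 2·(8.61·1000)/4.4236² = 880 kg/m³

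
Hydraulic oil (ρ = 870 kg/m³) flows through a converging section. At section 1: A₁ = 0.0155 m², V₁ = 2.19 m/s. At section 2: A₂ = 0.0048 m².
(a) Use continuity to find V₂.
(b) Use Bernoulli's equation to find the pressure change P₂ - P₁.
(a) Continuity: A₁V₁=A₂V₂ -> V₂=A₁V₁/A₂=0.0155*2.19/0.0048=7.07 m/s
(b) Bernoulli: P₂-P₁=0.5*rho*(V₁^2-V₂^2)/1000=0.5*870*(2.19^2-7.07^2)/1000=-19.66 kPa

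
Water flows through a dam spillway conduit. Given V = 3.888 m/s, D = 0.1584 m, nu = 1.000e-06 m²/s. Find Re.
Formula: Re = \frac{V D}{\nu}
Re = 3.888·0.1584/1.000e-06 = 615859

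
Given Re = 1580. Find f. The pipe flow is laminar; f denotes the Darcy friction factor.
Formula: f = \frac{64}{Re}
f = 64/1580 = 0.04051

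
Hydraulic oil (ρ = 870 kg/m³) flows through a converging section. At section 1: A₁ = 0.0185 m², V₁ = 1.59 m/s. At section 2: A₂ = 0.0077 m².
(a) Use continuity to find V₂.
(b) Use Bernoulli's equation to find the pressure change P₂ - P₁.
(a) Continuity: A₁V₁=A₂V₂ -> V₂=A₁V₁/A₂=0.0185*1.59/0.0077=3.82 m/s
(b) Bernoulli: P₂-P₁=0.5*rho*(V₁^2-V₂^2)/1000=0.5*870*(1.59^2-3.82^2)/1000=-5.248 kPa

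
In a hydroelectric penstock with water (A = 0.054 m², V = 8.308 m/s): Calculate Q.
Formula: Q = A V
Q = 0.054·8.308·1000 = 448.6 L/s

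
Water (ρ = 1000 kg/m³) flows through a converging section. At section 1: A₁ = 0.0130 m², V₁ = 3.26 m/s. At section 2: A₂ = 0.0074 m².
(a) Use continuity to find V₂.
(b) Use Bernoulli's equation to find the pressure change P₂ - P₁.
(a) Continuity: A₁V₁=A₂V₂ -> V₂=A₁V₁/A₂=0.0130*3.26/0.0074=5.73 m/s
(b) Bernoulli: P₂-P₁=0.5*rho*(V₁^2-V₂^2)/1000=0.5*1000*(3.26^2-5.73^2)/1000=-11.1 kPa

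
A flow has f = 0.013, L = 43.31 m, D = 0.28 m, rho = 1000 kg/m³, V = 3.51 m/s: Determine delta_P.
Formula: \Delta P = f \frac{L}{D} \frac{\rho V^2}{2}
delta_P = 0.013·(43.31/0.28)·0.5·1000·3.51²/1000 = 12.39 kPa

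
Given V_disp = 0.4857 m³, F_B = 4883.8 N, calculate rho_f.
Formula: F_B = \rho_f g V_{disp}
Substituting knowns: 4883.8 = rho_f·9.81·0.4857
Solving for rho_f: rho_f = 4883.8/(9.81·0.4857) = 1025 kg/m³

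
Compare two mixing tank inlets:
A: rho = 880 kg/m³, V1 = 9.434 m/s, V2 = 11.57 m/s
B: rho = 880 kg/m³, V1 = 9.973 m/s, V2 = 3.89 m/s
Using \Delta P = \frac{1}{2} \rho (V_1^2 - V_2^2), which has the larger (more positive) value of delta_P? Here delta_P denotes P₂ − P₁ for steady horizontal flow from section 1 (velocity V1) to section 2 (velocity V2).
delta_P(A) = -19.74 kPa, delta_P(B) = 37.1 kPa. Answer: B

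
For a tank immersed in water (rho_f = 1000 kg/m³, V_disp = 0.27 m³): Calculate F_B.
Formula: F_B = \rho_f g V_{disp}
F_B = 1000·9.81·0.27 = 2649 N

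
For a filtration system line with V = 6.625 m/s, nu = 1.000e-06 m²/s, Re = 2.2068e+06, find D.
Formula: Re = \frac{V D}{\nu}
Substituting knowns: 2.2068e+06 = 6.625·D/1.000e-06
Solving for D: D = 2.2068e+06·1.000e-06/6.625 = 0.3331 m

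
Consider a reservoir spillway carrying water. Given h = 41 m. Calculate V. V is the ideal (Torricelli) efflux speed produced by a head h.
Formula: V = \sqrt{2 g h}
V = √(2·9.81·41) = 28.36 m/s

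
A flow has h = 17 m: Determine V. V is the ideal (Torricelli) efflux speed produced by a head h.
Formula: V = \sqrt{2 g h}
V = √(2·9.81·17) = 18.26 m/s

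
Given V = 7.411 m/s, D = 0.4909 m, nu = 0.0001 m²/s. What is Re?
Formula: Re = \frac{V D}{\nu}
Re = 7.411·0.4909/0.0001 = 36381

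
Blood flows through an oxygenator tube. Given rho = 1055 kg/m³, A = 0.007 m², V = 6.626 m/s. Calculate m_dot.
Formula: \dot{m} = \rho A V
m_dot = 1055·0.007·6.626 = 48.93 kg/s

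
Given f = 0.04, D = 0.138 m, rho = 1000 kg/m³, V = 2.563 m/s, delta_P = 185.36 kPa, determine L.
Formula: \Delta P = f \frac{L}{D} \frac{\rho V^2}{2}
Substituting knowns: 185.36 = 0.04·(L/0.138)·0.5·1000·2.563²/1000
Solving for L: L = (185.36·1000)·0.138/(0.04·0.5·1000·2.563²) = 194.7 m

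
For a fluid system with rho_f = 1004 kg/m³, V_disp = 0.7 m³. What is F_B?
Formula: F_B = \rho_f g V_{disp}
F_B = 1004·9.81·0.7 = 6894 N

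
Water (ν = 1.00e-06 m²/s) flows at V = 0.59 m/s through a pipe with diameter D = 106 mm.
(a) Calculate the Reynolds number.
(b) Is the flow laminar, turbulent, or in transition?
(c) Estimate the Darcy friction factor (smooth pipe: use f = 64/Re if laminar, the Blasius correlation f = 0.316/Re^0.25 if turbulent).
(a) Re = V·D/ν = 0.59·0.106/1.00e-06 = 62540
(b) Flow regime: turbulent (Re > 4000)
(c) Friction factor: f = 0.316/Re^0.25 = 0.316/62540^0.25 = 0.01998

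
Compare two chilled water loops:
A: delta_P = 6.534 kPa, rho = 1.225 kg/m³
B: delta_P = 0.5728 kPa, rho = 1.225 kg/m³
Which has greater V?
V(A) = 103.3 m/s, V(B) = 30.58 m/s. Answer: A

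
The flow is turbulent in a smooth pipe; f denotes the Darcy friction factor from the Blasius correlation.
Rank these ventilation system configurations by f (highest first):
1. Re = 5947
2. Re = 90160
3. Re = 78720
Case 1: f = 0.03598
Case 2: f = 0.01824
Case 3: f = 0.01887
Ranking (highest first): 1, 3, 2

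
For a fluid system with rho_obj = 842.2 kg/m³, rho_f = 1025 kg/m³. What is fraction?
Formula: f_{sub} = \frac{\rho_{obj}}{\rho_f}
fraction = 842.2/1025 = 0.8217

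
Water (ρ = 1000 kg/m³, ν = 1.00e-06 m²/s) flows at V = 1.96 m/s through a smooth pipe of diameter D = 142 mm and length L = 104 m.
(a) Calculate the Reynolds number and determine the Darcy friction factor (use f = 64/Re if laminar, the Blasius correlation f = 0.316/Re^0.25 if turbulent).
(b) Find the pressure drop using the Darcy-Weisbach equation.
(a) Re = V·D/ν = 1.96·0.142/1.00e-06 = 278320 → turbulent (Re > 4000); f = 0.316/Re^0.25 = 0.316/278320^0.25 = 0.013758 (Blasius is strictly valid for Re ≲ 1e5; used here as the smooth-pipe estimate the problem specifies)
(b) Darcy-Weisbach: ΔP = f·(L/D)·½ρV²/1000 = 0.013758·(104/0.142)·½·1000·1.96²/1000 = 19.35 kPa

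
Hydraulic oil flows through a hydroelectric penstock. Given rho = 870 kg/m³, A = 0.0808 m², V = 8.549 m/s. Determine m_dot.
Formula: \dot{m} = \rho A V
m_dot = 870·0.0808·8.549 = 601 kg/s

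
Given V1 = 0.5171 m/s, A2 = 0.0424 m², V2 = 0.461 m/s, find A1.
Formula: V_2 = \frac{A_1 V_1}{A_2}
Substituting knowns: 0.461 = A1·0.5171/0.0424
Solving for A1: A1 = 0.461·0.0424/0.5171 = 0.0378 m²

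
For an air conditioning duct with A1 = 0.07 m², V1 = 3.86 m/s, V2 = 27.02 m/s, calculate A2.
Formula: V_2 = \frac{A_1 V_1}{A_2}
Substituting knowns: 27.02 = 0.07·3.86/A2
Solving for A2: A2 = 0.07·3.86/27.02 = 0.01 m²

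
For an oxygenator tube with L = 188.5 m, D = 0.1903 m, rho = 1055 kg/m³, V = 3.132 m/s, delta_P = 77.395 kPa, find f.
Formula: \Delta P = f \frac{L}{D} \frac{\rho V^2}{2}
Substituting knowns: 77.395 = f·(188.5/0.1903)·0.5·1055·3.132²/1000
Solving for f: f = (77.395·1000)/((188.5/0.1903)·0.5·1055·3.132²) = 0.0151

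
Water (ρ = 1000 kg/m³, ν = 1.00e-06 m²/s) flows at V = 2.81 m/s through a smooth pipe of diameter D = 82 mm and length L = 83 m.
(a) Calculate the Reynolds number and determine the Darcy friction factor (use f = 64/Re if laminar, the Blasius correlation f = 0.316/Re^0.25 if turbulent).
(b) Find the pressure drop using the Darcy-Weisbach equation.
(a) Re = V·D/ν = 2.81·0.082/1.00e-06 = 230420 → turbulent (Re > 4000); f = 0.316/Re^0.25 = 0.316/230420^0.25 = 0.014423 (Blasius is strictly valid for Re ≲ 1e5; used here as the smooth-pipe estimate the problem specifies)
(b) Darcy-Weisbach: ΔP = f·(L/D)·½ρV²/1000 = 0.014423·(83/0.082)·½·1000·2.81²/1000 = 57.64 kPa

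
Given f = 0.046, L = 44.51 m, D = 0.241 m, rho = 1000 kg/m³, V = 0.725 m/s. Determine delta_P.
Formula: \Delta P = f \frac{L}{D} \frac{\rho V^2}{2}
delta_P = 0.046·(44.51/0.241)·0.5·1000·0.725²/1000 = 2.233 kPa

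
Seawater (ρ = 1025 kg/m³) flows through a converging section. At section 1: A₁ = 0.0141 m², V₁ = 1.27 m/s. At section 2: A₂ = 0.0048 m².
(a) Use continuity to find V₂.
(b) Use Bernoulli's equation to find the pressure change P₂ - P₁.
(a) Continuity: A₁V₁=A₂V₂ -> V₂=A₁V₁/A₂=0.0141*1.27/0.0048=3.73 m/s
(b) Bernoulli: P₂-P₁=0.5*rho*(V₁^2-V₂^2)/1000=0.5*1025*(1.27^2-3.73^2)/1000=-6.304 kPa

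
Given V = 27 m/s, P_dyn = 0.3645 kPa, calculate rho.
Formula: P_{dyn} = \frac{1}{2} \rho V^2
Substituting knowns: 0.3645 = 0.5·rho·27²/1000
Solving for rho: rho = 2·(0.3645·1000)/27² = 1 kg/m³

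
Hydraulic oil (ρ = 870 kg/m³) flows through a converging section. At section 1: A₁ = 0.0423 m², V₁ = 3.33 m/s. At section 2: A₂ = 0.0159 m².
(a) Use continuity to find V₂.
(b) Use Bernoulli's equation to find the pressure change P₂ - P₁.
(a) Continuity: A₁V₁=A₂V₂ -> V₂=A₁V₁/A₂=0.0423*3.33/0.0159=8.86 m/s
(b) Bernoulli: P₂-P₁=0.5*rho*(V₁^2-V₂^2)/1000=0.5*870*(3.33^2-8.86^2)/1000=-29.32 kPa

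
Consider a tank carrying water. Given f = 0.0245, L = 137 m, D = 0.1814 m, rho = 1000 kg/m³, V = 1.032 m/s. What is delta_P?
Formula: \Delta P = f \frac{L}{D} \frac{\rho V^2}{2}
delta_P = 0.0245·(137/0.1814)·0.5·1000·1.032²/1000 = 9.853 kPa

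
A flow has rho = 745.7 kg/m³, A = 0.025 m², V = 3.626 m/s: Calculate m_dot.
Formula: \dot{m} = \rho A V
m_dot = 745.7·0.025·3.626 = 67.6 kg/s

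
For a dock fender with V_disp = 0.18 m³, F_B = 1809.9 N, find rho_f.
Formula: F_B = \rho_f g V_{disp}
Substituting knowns: 1809.9 = rho_f·9.81·0.18
Solving for rho_f: rho_f = 1809.9/(9.81·0.18) = 1025 kg/m³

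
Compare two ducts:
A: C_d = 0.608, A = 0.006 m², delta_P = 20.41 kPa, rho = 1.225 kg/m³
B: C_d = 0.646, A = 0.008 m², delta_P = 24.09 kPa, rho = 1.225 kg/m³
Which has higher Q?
Q(A) = 665.9 L/s, Q(B) = 1025 L/s. Answer: B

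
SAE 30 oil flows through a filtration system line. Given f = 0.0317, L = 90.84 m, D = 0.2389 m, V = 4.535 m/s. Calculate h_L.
Formula: h_L = f \frac{L}{D} \frac{V^2}{2g}
h_L = 0.0317·(90.84/0.2389)·4.535²/(2·9.81) = 12.64 m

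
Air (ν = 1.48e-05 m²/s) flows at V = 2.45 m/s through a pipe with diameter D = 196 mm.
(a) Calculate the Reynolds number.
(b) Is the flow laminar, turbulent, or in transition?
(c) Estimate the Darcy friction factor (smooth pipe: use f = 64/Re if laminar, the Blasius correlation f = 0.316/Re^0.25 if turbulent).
(a) Re = V·D/ν = 2.45·0.196/1.48e-05 = 32446
(b) Flow regime: turbulent (Re > 4000)
(c) Friction factor: f = 0.316/Re^0.25 = 0.316/32446^0.25 = 0.02354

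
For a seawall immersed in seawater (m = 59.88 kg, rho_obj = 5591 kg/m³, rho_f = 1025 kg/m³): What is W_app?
Formula: W_{app} = mg\left(1 - \frac{\rho_f}{\rho_{obj}}\right)
W_app = 59.88·9.81·(1 − 1025/5591) = 479.7 N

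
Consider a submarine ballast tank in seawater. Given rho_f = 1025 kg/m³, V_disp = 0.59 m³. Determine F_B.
Formula: F_B = \rho_f g V_{disp}
F_B = 1025·9.81·0.59 = 5933 N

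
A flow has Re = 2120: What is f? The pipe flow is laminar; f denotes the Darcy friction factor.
Formula: f = \frac{64}{Re}
f = 64/2120 = 0.03019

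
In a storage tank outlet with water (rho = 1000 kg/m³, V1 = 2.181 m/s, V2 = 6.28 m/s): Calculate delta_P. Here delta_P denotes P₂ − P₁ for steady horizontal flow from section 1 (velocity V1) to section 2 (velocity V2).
Formula: \Delta P = \frac{1}{2} \rho (V_1^2 - V_2^2)
delta_P = 0.5·1000·(2.181² − 6.28²)/1000 = -17.34 kPa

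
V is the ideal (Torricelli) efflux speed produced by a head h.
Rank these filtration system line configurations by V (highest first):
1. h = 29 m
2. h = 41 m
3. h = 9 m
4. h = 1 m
Case 1: V = 23.85 m/s
Case 2: V = 28.36 m/s
Case 3: V = 13.29 m/s
Case 4: V = 4.429 m/s
Ranking (highest first): 2, 1, 3, 4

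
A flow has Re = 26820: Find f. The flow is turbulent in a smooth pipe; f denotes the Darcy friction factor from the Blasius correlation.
Formula: f = \frac{0.316}{Re^{0.25}}
f = 0.316/26820^0.25 = 0.02469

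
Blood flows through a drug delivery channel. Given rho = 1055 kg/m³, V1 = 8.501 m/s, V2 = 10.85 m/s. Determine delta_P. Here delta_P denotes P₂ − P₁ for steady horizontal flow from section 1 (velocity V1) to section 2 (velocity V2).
Formula: \Delta P = \frac{1}{2} \rho (V_1^2 - V_2^2)
delta_P = 0.5·1055·(8.501² − 10.85²)/1000 = -23.98 kPa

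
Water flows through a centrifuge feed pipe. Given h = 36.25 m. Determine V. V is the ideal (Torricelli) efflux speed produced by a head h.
Formula: V = \sqrt{2 g h}
V = √(2·9.81·36.25) = 26.67 m/s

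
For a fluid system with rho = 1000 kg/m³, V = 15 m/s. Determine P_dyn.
Formula: P_{dyn} = \frac{1}{2} \rho V^2
P_dyn = 0.5·1000·15²/1000 = 112.5 kPa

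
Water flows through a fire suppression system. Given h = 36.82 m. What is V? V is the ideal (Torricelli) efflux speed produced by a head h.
Formula: V = \sqrt{2 g h}
V = √(2·9.81·36.82) = 26.88 m/s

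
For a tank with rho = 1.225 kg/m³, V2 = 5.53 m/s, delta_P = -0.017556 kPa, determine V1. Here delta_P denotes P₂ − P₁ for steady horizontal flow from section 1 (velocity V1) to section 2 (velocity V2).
Formula: \Delta P = \frac{1}{2} \rho (V_1^2 - V_2^2)
Substituting knowns: -0.017556 = 0.5·1.225·(V1² − 5.53²)/1000
Solving for V1: V1 = √(5.53² + 2·(-0.017556·1000)/1.225) = 1.385 m/s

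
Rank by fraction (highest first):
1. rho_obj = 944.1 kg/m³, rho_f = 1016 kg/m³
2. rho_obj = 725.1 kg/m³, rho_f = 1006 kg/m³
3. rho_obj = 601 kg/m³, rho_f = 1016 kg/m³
Case 1: fraction = 0.9292
Case 2: fraction = 0.7208
Case 3: fraction = 0.5915
Ranking (highest first): 1, 2, 3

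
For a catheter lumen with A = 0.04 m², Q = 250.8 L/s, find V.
Formula: Q = A V
Substituting knowns: 250.8 = 0.04·V·1000
Solving for V: V = (250.8/1000)/0.04 = 6.27 m/s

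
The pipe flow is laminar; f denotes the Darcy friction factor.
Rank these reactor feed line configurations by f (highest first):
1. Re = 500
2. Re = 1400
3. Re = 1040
Case 1: f = 0.128
Case 2: f = 0.04571
Case 3: f = 0.06154
Ranking (highest first): 1, 3, 2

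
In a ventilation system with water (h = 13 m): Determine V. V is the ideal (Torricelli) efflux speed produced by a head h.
Formula: V = \sqrt{2 g h}
V = √(2·9.81·13) = 15.97 m/s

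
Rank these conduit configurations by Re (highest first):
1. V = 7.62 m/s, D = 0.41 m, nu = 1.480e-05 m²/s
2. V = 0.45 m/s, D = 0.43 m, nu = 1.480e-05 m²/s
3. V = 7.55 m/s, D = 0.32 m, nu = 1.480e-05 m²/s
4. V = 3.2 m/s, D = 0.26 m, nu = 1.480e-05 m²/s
Case 1: Re = 211095
Case 2: Re = 13074
Case 3: Re = 163243
Case 4: Re = 56216
Ranking (highest first): 1, 3, 4, 2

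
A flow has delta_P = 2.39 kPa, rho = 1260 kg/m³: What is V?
Formula: V = \sqrt{\frac{2 \Delta P}{\rho}}
V = √(2·(2.39·1000)/1260) = 1.948 m/s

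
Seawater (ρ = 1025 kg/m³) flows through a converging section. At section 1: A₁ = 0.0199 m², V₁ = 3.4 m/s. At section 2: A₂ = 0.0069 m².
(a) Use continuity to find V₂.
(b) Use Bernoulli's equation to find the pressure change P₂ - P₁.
(a) Continuity: A₁V₁=A₂V₂ -> V₂=A₁V₁/A₂=0.0199*3.4/0.0069=9.81 m/s
(b) Bernoulli: P₂-P₁=0.5*rho*(V₁^2-V₂^2)/1000=0.5*1025*(3.4^2-9.81^2)/1000=-43.4 kPa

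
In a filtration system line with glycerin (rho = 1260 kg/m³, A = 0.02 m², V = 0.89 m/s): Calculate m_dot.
Formula: \dot{m} = \rho A V
m_dot = 1260·0.02·0.89 = 22.43 kg/s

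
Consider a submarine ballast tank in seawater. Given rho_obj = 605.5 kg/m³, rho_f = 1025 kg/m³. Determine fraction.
Formula: f_{sub} = \frac{\rho_{obj}}{\rho_f}
fraction = 605.5/1025 = 0.5907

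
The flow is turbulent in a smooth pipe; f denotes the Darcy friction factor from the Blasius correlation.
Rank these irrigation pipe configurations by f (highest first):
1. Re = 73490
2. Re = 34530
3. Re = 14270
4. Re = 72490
Case 1: f = 0.01919
Case 2: f = 0.02318
Case 3: f = 0.02891
Case 4: f = 0.01926
Ranking (highest first): 3, 2, 4, 1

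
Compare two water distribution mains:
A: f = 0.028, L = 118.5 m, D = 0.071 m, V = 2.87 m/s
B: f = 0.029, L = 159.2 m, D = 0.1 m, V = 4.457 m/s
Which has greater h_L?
h_L(A) = 19.62 m, h_L(B) = 46.74 m. Answer: B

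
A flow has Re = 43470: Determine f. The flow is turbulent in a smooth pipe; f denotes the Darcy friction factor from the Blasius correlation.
Formula: f = \frac{0.316}{Re^{0.25}}
f = 0.316/43470^0.25 = 0.02188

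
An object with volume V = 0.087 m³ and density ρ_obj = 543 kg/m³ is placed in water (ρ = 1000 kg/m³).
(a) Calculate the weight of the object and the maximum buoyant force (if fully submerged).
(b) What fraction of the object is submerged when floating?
(a) W=rho_obj*g*V=543*9.81*0.087=463.4 N; F_B(max)=rho*g*V=1000*9.81*0.087=853.5 N
(b) Floating fraction=rho_obj/rho=543/1000=0.543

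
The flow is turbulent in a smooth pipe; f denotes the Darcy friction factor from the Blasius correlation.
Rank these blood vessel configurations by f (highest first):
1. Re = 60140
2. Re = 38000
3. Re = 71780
Case 1: f = 0.02018
Case 2: f = 0.02263
Case 3: f = 0.01931
Ranking (highest first): 2, 1, 3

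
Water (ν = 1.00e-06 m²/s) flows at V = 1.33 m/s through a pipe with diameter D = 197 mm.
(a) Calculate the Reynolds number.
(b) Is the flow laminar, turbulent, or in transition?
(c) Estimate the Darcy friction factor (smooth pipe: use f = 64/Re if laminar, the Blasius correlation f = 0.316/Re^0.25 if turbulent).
(a) Re = V·D/ν = 1.33·0.197/1.00e-06 = 262010
(b) Flow regime: turbulent (Re > 4000)
(c) Friction factor: f = 0.316/Re^0.25 = 0.316/262010^0.25 = 0.01397 (Blasius is strictly valid for Re ≲ 1e5; used here as the smooth-pipe estimate the problem specifies)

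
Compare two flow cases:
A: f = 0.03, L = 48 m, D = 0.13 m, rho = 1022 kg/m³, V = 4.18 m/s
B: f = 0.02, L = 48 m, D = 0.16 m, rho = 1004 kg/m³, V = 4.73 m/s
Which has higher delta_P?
delta_P(A) = 98.9 kPa, delta_P(B) = 67.39 kPa. Answer: A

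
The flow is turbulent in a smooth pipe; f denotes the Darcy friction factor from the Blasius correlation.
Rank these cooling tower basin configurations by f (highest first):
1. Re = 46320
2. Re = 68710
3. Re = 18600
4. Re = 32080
Case 1: f = 0.02154
Case 2: f = 0.01952
Case 3: f = 0.02706
Case 4: f = 0.02361
Ranking (highest first): 3, 4, 1, 2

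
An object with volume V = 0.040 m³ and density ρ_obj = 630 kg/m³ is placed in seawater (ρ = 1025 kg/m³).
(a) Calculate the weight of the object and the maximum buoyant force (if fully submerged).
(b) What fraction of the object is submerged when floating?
(a) W=rho_obj*g*V=630*9.81*0.040=247.2 N; F_B(max)=rho*g*V=1025*9.81*0.040=402.2 N
(b) Floating fraction=rho_obj/rho=630/1025=0.615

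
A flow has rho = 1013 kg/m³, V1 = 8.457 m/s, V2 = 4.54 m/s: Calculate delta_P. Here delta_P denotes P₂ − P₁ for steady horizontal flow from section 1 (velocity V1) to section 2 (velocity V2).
Formula: \Delta P = \frac{1}{2} \rho (V_1^2 - V_2^2)
delta_P = 0.5·1013·(8.457² − 4.54²)/1000 = 25.79 kPa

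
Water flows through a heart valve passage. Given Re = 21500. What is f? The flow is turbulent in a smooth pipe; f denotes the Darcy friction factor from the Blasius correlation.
Formula: f = \frac{0.316}{Re^{0.25}}
f = 0.316/21500^0.25 = 0.0261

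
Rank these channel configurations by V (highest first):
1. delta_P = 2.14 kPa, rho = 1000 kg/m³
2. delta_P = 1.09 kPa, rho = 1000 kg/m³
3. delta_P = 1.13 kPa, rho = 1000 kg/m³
Case 1: V = 2.069 m/s
Case 2: V = 1.476 m/s
Case 3: V = 1.503 m/s
Ranking (highest first): 1, 3, 2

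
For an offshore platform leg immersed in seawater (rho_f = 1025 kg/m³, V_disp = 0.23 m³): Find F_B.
Formula: F_B = \rho_f g V_{disp}
F_B = 1025·9.81·0.23 = 2313 N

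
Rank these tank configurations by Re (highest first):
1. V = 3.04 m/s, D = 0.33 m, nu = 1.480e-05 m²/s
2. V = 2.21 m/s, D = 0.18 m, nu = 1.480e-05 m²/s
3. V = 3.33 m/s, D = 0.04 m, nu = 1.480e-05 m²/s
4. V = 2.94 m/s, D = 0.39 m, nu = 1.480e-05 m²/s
Case 1: Re = 67784
Case 2: Re = 26878
Case 3: Re = 9000
Case 4: Re = 77473
Ranking (highest first): 4, 1, 2, 3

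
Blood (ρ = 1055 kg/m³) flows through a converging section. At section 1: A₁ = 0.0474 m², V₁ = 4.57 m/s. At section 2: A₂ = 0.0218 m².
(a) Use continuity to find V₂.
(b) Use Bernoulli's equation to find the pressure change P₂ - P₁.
(a) Continuity: A₁V₁=A₂V₂ -> V₂=A₁V₁/A₂=0.0474*4.57/0.0218=9.94 m/s
(b) Bernoulli: P₂-P₁=0.5*rho*(V₁^2-V₂^2)/1000=0.5*1055*(4.57^2-9.94^2)/1000=-41.1 kPa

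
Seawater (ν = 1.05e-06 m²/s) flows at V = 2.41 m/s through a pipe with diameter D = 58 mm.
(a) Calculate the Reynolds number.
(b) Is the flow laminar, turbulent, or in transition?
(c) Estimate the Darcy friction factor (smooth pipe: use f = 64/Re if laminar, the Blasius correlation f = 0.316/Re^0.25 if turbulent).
(a) Re = V·D/ν = 2.41·0.058/1.05e-06 = 133120
(b) Flow regime: turbulent (Re > 4000)
(c) Friction factor: f = 0.316/Re^0.25 = 0.316/133120^0.25 = 0.01654 (Blasius is strictly valid for Re ≲ 1e5; used here as the smooth-pipe estimate the problem specifies)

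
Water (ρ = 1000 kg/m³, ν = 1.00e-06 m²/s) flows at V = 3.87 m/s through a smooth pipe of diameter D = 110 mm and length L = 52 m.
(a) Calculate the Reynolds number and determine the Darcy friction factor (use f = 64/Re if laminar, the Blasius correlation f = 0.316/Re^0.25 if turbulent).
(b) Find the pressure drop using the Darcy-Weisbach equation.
(a) Re = V·D/ν = 3.87·0.11/1.00e-06 = 425700 → turbulent (Re > 4000); f = 0.316/Re^0.25 = 0.316/425700^0.25 = 0.012371 (Blasius is strictly valid for Re ≲ 1e5; used here as the smooth-pipe estimate the problem specifies)
(b) Darcy-Weisbach: ΔP = f·(L/D)·½ρV²/1000 = 0.012371·(52/0.110)·½·1000·3.87²/1000 = 43.79 kPa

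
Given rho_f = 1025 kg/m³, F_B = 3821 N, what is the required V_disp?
Formula: F_B = \rho_f g V_{disp}
Substituting knowns: 3821 = 1025·9.81·V_disp
Solving for V_disp: V_disp = 3821/(1025·9.81) = 0.38 m³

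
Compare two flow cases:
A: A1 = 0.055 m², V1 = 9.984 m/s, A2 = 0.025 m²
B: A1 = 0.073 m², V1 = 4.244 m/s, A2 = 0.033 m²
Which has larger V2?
V2(A) = 21.96 m/s, V2(B) = 9.388 m/s. Answer: A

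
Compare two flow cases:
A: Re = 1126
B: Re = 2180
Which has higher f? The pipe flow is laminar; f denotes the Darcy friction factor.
f(A) = 0.05684, f(B) = 0.02936. Answer: A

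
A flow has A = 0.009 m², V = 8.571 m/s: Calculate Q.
Formula: Q = A V
Q = 0.009·8.571·1000 = 77.14 L/s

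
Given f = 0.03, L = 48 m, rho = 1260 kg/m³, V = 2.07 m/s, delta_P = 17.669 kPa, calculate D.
Formula: \Delta P = f \frac{L}{D} \frac{\rho V^2}{2}
Substituting knowns: 17.669 = 0.03·(48/D)·0.5·1260·2.07²/1000
Solving for D: D = 0.03·48·0.5·1260·2.07²/(17.669·1000) = 0.22 m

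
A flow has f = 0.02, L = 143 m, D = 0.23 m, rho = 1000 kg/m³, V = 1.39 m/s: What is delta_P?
Formula: \Delta P = f \frac{L}{D} \frac{\rho V^2}{2}
delta_P = 0.02·(143/0.23)·0.5·1000·1.39²/1000 = 12.01 kPa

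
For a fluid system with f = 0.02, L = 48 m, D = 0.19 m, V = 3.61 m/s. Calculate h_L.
Formula: h_L = f \frac{L}{D} \frac{V^2}{2g}
h_L = 0.02·(48/0.19)·3.61²/(2·9.81) = 3.356 m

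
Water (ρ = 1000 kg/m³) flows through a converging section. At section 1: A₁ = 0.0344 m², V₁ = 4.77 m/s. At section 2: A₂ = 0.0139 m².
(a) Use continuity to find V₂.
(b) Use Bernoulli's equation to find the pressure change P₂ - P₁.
(a) Continuity: A₁V₁=A₂V₂ -> V₂=A₁V₁/A₂=0.0344*4.77/0.0139=11.80 m/s
(b) Bernoulli: P₂-P₁=0.5*rho*(V₁^2-V₂^2)/1000=0.5*1000*(4.77^2-11.80^2)/1000=-58.24 kPa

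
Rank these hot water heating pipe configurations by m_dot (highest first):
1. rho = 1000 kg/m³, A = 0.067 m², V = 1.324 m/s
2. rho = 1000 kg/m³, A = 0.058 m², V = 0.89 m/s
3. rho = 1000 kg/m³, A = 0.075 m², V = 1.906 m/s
Case 1: m_dot = 88.71 kg/s
Case 2: m_dot = 51.62 kg/s
Case 3: m_dot = 142.9 kg/s
Ranking (highest first): 3, 1, 2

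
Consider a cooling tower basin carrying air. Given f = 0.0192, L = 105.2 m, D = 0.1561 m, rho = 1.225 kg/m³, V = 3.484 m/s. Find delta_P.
Formula: \Delta P = f \frac{L}{D} \frac{\rho V^2}{2}
delta_P = 0.0192·(105.2/0.1561)·0.5·1.225·3.484²/1000 = 0.0962 kPa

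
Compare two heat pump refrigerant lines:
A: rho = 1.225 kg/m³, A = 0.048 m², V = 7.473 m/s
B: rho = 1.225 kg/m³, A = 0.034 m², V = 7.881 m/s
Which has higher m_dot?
m_dot(A) = 0.4394 kg/s, m_dot(B) = 0.3282 kg/s. Answer: A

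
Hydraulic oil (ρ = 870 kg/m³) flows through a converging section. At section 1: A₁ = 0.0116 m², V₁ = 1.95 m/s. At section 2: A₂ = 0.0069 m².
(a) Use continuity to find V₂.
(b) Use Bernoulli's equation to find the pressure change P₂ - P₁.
(a) Continuity: A₁V₁=A₂V₂ -> V₂=A₁V₁/A₂=0.0116*1.95/0.0069=3.28 m/s
(b) Bernoulli: P₂-P₁=0.5*rho*(V₁^2-V₂^2)/1000=0.5*870*(1.95^2-3.28^2)/1000=-3.026 kPa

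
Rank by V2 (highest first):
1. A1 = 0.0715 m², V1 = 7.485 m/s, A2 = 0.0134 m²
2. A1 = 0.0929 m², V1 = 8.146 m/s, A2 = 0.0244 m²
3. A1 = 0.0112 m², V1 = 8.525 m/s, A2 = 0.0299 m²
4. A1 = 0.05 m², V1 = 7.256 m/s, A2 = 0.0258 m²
Case 1: V2 = 39.94 m/s
Case 2: V2 = 31.01 m/s
Case 3: V2 = 3.193 m/s
Case 4: V2 = 14.06 m/s
Ranking (highest first): 1, 2, 4, 3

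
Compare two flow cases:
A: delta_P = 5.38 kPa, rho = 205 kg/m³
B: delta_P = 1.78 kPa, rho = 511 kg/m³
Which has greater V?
V(A) = 7.245 m/s, V(B) = 2.639 m/s. Answer: A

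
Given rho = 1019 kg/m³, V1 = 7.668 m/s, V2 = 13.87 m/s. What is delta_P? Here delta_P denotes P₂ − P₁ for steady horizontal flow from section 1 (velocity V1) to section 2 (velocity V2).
Formula: \Delta P = \frac{1}{2} \rho (V_1^2 - V_2^2)
delta_P = 0.5·1019·(7.668² − 13.87²)/1000 = -68.06 kPa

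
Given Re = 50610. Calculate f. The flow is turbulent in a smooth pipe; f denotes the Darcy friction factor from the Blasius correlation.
Formula: f = \frac{0.316}{Re^{0.25}}
f = 0.316/50610^0.25 = 0.02107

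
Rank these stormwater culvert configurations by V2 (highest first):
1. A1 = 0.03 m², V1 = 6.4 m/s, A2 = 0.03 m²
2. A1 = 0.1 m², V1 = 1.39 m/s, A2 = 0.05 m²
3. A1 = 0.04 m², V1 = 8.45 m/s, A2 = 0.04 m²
Case 1: V2 = 6.4 m/s
Case 2: V2 = 2.78 m/s
Case 3: V2 = 8.45 m/s
Ranking (highest first): 3, 1, 2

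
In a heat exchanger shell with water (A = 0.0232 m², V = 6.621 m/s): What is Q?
Formula: Q = A V
Q = 0.0232·6.621·1000 = 153.6 L/s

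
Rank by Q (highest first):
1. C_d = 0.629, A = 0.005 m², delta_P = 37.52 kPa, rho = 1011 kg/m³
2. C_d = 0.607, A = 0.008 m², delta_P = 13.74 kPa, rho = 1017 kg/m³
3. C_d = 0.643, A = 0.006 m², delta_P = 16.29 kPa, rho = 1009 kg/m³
Case 1: Q = 27.1 L/s
Case 2: Q = 25.24 L/s
Case 3: Q = 21.92 L/s
Ranking (highest first): 1, 2, 3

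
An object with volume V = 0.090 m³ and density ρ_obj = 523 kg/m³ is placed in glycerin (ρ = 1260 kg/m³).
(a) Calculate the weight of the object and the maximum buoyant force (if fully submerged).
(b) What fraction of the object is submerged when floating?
(a) W=rho_obj*g*V=523*9.81*0.090=461.8 N; F_B(max)=rho*g*V=1260*9.81*0.090=1112.5 N
(b) Floating fraction=rho_obj/rho=523/1260=0.415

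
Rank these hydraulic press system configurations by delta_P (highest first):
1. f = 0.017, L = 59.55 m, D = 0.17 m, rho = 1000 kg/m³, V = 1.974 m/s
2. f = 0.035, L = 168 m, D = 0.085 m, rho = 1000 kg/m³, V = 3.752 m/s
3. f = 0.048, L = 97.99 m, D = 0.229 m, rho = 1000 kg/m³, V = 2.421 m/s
Case 1: delta_P = 11.6 kPa
Case 2: delta_P = 486.9 kPa
Case 3: delta_P = 60.19 kPa
Ranking (highest first): 2, 3, 1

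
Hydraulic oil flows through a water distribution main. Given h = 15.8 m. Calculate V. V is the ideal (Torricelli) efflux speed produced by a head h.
Formula: V = \sqrt{2 g h}
V = √(2·9.81·15.8) = 17.61 m/s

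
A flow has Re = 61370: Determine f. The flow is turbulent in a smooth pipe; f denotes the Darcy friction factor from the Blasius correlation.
Formula: f = \frac{0.316}{Re^{0.25}}
f = 0.316/61370^0.25 = 0.02008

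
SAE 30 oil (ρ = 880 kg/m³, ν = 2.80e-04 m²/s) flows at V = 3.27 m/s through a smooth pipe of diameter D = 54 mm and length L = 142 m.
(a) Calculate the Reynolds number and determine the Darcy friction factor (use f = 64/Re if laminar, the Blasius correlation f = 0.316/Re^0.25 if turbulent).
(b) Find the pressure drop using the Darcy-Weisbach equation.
(a) Re = V·D/ν = 3.27·0.054/2.80e-04 = 630.64 → laminar (Re < 2300); f = 64/Re = 64/630.64 = 0.10148
(b) Darcy-Weisbach: ΔP = f·(L/D)·½ρV²/1000 = 0.10148·(142/0.054)·½·880·3.27²/1000 = 1256 kPa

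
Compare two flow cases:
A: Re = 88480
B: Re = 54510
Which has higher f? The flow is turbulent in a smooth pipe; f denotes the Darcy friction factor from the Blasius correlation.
f(A) = 0.01832, f(B) = 0.02068. Answer: B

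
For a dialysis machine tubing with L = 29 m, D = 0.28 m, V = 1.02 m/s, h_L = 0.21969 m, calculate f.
Formula: h_L = f \frac{L}{D} \frac{V^2}{2g}
Substituting knowns: 0.21969 = f·(29/0.28)·1.02²/(2·9.81)
Solving for f: f = 0.21969·2·9.81/((29/0.28)·1.02²) = 0.04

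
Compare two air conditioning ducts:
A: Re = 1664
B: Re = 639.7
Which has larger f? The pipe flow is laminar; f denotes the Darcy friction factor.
f(A) = 0.03846, f(B) = 0.1. Answer: B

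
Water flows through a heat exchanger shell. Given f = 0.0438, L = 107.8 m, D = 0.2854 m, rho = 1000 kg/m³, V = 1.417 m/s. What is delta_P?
Formula: \Delta P = f \frac{L}{D} \frac{\rho V^2}{2}
delta_P = 0.0438·(107.8/0.2854)·0.5·1000·1.417²/1000 = 16.61 kPa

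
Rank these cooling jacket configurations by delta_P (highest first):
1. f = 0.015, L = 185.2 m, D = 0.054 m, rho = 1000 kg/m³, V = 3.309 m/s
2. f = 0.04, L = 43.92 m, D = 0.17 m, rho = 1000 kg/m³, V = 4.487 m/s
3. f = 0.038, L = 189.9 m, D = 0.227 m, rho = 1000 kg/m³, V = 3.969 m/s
Case 1: delta_P = 281.6 kPa
Case 2: delta_P = 104 kPa
Case 3: delta_P = 250.4 kPa
Ranking (highest first): 1, 3, 2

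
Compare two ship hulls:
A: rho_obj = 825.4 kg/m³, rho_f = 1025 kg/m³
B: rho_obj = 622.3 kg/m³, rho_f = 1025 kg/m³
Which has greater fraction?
fraction(A) = 0.8053, fraction(B) = 0.6071. Answer: A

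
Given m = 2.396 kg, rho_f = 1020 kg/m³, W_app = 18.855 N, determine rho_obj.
Formula: W_{app} = mg\left(1 - \frac{\rho_f}{\rho_{obj}}\right)
Substituting knowns: 18.855 = 2.396·9.81·(1 − 1020/rho_obj)
Solving for rho_obj: rho_obj = 1020/(1 − 18.855/(2.396·9.81)) = 5156 kg/m³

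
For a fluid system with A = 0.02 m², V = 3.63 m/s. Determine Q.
Formula: Q = A V
Q = 0.02·3.63·1000 = 72.6 L/s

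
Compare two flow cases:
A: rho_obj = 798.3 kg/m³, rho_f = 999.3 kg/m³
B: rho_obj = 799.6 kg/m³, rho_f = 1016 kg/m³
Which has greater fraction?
fraction(A) = 0.7989, fraction(B) = 0.787. Answer: A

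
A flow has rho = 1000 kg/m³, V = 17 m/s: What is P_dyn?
Formula: P_{dyn} = \frac{1}{2} \rho V^2
P_dyn = 0.5·1000·17²/1000 = 144.5 kPa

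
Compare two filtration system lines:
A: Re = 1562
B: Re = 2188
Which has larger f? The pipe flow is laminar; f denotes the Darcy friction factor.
f(A) = 0.04097, f(B) = 0.02925. Answer: A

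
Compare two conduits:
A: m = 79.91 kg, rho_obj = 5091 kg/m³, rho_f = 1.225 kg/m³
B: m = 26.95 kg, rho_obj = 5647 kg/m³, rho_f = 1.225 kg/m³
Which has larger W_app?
W_app(A) = 783.7 N, W_app(B) = 264.3 N. Answer: A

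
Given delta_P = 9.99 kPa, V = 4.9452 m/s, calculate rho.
Formula: V = \sqrt{\frac{2 \Delta P}{\rho}}
Substituting knowns: 4.9452 = √(2·(9.99·1000)/rho)
Solving for rho: rho = 2·(9.99·1000)/4.9452² = 817 kg/m³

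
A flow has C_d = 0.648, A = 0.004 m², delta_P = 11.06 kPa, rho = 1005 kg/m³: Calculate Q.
Formula: Q = C_d A \sqrt{\frac{2 \Delta P}{\rho}}
Q = 0.648·0.004·√(2·(11.06·1000)/1005)·1000 = 12.16 L/s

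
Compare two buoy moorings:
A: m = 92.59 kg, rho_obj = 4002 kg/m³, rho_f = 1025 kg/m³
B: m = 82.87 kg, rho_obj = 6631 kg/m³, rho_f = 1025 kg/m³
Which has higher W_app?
W_app(A) = 675.7 N, W_app(B) = 687.3 N. Answer: B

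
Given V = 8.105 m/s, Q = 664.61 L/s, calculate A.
Formula: Q = A V
Substituting knowns: 664.61 = A·8.105·1000
Solving for A: A = (664.61/1000)/8.105 = 0.082 m²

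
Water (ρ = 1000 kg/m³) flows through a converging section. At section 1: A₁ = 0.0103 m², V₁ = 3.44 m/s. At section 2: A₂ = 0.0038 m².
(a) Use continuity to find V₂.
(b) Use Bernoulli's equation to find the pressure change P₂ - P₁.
(a) Continuity: A₁V₁=A₂V₂ -> V₂=A₁V₁/A₂=0.0103*3.44/0.0038=9.32 m/s
(b) Bernoulli: P₂-P₁=0.5*rho*(V₁^2-V₂^2)/1000=0.5*1000*(3.44^2-9.32^2)/1000=-37.51 kPa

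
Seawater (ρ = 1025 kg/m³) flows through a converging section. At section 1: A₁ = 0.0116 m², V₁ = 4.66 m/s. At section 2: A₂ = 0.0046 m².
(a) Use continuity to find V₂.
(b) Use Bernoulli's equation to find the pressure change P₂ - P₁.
(a) Continuity: A₁V₁=A₂V₂ -> V₂=A₁V₁/A₂=0.0116*4.66/0.0046=11.75 m/s
(b) Bernoulli: P₂-P₁=0.5*rho*(V₁^2-V₂^2)/1000=0.5*1025*(4.66^2-11.75^2)/1000=-59.63 kPa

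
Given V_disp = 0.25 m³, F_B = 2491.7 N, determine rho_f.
Formula: F_B = \rho_f g V_{disp}
Substituting knowns: 2491.7 = rho_f·9.81·0.25
Solving for rho_f: rho_f = 2491.7/(9.81·0.25) = 1016 kg/m³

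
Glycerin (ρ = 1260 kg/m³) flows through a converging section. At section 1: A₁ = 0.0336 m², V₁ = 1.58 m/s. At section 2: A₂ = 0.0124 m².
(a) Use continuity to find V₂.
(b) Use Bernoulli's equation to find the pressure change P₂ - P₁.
(a) Continuity: A₁V₁=A₂V₂ -> V₂=A₁V₁/A₂=0.0336*1.58/0.0124=4.28 m/s
(b) Bernoulli: P₂-P₁=0.5*rho*(V₁^2-V₂^2)/1000=0.5*1260*(1.58^2-4.28^2)/1000=-9.968 kPa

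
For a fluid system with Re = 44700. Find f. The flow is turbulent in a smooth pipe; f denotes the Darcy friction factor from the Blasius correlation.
Formula: f = \frac{0.316}{Re^{0.25}}
f = 0.316/44700^0.25 = 0.02173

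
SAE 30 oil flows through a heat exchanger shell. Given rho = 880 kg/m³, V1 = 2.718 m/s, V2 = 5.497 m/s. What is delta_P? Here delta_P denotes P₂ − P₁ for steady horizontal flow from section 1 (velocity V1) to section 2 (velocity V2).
Formula: \Delta P = \frac{1}{2} \rho (V_1^2 - V_2^2)
delta_P = 0.5·880·(2.718² − 5.497²)/1000 = -10.04 kPa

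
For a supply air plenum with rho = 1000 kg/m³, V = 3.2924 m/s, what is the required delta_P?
Formula: V = \sqrt{\frac{2 \Delta P}{\rho}}
Substituting knowns: 3.2924 = √(2·(delta_P·1000)/1000)
Solving for delta_P: delta_P = 3.2924²·1000/2/1000 = 5.42 kPa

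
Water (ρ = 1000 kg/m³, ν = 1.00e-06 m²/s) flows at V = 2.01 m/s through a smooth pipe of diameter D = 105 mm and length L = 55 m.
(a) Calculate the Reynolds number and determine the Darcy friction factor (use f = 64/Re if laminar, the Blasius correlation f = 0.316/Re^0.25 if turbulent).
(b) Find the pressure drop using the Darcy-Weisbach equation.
(a) Re = V·D/ν = 2.01·0.105/1.00e-06 = 211050 → turbulent (Re > 4000); f = 0.316/Re^0.25 = 0.316/211050^0.25 = 0.014743 (Blasius is strictly valid for Re ≲ 1e5; used here as the smooth-pipe estimate the problem specifies)
(b) Darcy-Weisbach: ΔP = f·(L/D)·½ρV²/1000 = 0.014743·(55/0.105)·½·1000·2.01²/1000 = 15.6 kPa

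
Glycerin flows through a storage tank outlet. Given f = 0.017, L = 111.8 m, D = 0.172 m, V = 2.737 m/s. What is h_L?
Formula: h_L = f \frac{L}{D} \frac{V^2}{2g}
h_L = 0.017·(111.8/0.172)·2.737²/(2·9.81) = 4.219 m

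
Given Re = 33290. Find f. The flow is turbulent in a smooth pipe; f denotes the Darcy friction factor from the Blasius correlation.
Formula: f = \frac{0.316}{Re^{0.25}}
f = 0.316/33290^0.25 = 0.02339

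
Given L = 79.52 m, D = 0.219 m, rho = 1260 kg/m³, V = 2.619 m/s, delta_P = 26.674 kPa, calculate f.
Formula: \Delta P = f \frac{L}{D} \frac{\rho V^2}{2}
Substituting knowns: 26.674 = f·(79.52/0.219)·0.5·1260·2.619²/1000
Solving for f: f = (26.674·1000)/((79.52/0.219)·0.5·1260·2.619²) = 0.017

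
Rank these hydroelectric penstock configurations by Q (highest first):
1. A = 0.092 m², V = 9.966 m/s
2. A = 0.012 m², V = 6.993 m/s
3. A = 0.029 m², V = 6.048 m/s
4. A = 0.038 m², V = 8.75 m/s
Case 1: Q = 916.9 L/s
Case 2: Q = 83.92 L/s
Case 3: Q = 175.4 L/s
Case 4: Q = 332.5 L/s
Ranking (highest first): 1, 4, 3, 2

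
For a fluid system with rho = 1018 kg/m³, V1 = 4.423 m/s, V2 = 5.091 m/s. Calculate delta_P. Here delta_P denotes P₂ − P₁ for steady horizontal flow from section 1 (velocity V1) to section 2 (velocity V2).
Formula: \Delta P = \frac{1}{2} \rho (V_1^2 - V_2^2)
delta_P = 0.5·1018·(4.423² − 5.091²)/1000 = -3.235 kPa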